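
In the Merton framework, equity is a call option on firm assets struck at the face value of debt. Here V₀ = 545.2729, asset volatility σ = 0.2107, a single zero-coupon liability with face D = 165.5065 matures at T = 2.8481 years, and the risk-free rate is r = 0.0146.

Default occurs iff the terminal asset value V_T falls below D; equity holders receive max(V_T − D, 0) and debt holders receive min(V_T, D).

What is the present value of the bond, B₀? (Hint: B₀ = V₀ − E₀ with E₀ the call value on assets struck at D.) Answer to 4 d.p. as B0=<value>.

B0=158.7587

d₁ = [ln(V₀/D) + (r + σ²/2)T] / (σ√T)
   = [ln(545.2729/165.5065) + (0.0146 + 0.5·0.2107²)·2.8481] / (0.2107·√2.8481)
   = [1.192276 + 0.104802] / 0.355584 = 3.647741
d₂ = d₁ − σ√T = 3.647741 − 0.355584 = 3.292157
N(d₁) = 0.999868,  N(d₂) = 0.999503,  e^(−rT) = 0.959270
E₀ = V₀·N(d₁) − D·e^(−rT)·N(d₂)
   = 545.2729·0.999868 − 165.5065·0.959270·0.999503 = 386.514206
B₀ = V₀ − E₀ = 545.2729 − 386.514206 = 158.758694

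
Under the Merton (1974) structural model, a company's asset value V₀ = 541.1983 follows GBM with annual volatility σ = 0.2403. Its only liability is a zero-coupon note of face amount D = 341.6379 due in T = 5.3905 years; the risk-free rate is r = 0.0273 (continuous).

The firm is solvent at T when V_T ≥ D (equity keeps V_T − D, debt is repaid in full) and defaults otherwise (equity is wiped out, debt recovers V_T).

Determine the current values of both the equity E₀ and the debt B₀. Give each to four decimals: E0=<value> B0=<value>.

E0=261.5701 B0=279.6282

d₁ = [ln(V₀/D) + (r + σ²/2)T] / (σ√T)
   = [ln(541.1983/341.6379) + (0.0273 + 0.5·0.2403²)·5.3905] / (0.2403·√5.3905)
   = [0.460034 + 0.302795] / 0.557915 = 1.367286
d₂ = d₁ − σ√T = 1.367286 − 0.557915 = 0.809371
N(d₁) = 0.914232,  N(d₂) = 0.790849,  e^(−rT) = 0.863155
E₀ = V₀·N(d₁) − D·e^(−rT)·N(d₂)
   = 541.1983·0.914232 − 341.6379·0.863155·0.790849 = 261.570142
B₀ = V₀ − E₀ = 541.1983 − 261.570142 = 279.628158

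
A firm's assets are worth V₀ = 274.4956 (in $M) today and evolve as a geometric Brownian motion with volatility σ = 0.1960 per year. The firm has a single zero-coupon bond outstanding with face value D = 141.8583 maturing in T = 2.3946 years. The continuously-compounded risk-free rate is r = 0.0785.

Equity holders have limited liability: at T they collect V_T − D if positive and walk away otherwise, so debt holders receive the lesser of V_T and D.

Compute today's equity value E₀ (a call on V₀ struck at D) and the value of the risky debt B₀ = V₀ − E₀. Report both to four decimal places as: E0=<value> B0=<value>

d₁ = [ln(V₀/D) + (r + σ²/2)T] / (σ√T)
   = [ln(274.4956/141.8583) + (0.0785 + 0.5·0.1960²)·2.3946] / (0.1960·√2.3946)
   = [0.660107 + 0.233972] / 0.303300 = 2.947833
d₂ = d₁ − σ√T = 2.947833 − 0.303300 = 2.644533
N(d₁) = 0.998400,  N(d₂) = 0.995910,  e^(−rT) = 0.828635
E₀ = V₀·N(d₁) − D·e^(−rT)·N(d₂)
   = 274.4956·0.998400 − 141.8583·0.828635·0.995910 = 156.988507
B₀ = V₀ − E₀ = 274.4956 − 156.988507 = 117.507093

E0=156.9885 B0=117.5071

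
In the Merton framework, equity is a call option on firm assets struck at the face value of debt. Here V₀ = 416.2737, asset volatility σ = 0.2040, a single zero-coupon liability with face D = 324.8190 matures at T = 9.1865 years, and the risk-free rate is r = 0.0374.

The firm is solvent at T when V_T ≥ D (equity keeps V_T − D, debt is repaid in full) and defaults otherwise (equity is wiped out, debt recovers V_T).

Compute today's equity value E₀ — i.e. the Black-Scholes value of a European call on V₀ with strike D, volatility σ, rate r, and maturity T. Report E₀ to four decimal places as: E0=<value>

E0=202.6997

d₁ = [ln(V₀/D) + (r + σ²/2)T] / (σ√T)
   = [ln(416.2737/324.8190) + (0.0374 + 0.5·0.2040²)·9.1865] / (0.2040·√9.1865)
   = [0.248075 + 0.534728] / 0.618308 = 1.266039
d₂ = d₁ − σ√T = 1.266039 − 0.618308 = 0.647731
N(d₁) = 0.897250,  N(d₂) = 0.741420,  e^(−rT) = 0.709230
E₀ = V₀·N(d₁) − D·e^(−rT)·N(d₂)
   = 416.2737·0.897250 − 324.8190·0.709230·0.741420 = 202.699676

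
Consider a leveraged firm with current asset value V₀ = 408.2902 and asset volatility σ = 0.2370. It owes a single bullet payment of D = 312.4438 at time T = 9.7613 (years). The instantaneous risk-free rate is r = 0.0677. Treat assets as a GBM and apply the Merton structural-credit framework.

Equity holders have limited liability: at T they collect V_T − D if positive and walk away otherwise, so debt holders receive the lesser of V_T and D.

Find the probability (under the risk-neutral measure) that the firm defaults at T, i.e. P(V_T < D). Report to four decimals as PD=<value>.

d₁ = [ln(V₀/D) + (r + σ²/2)T] / (σ√T)
   = [ln(408.2902/312.4438) + (0.0677 + 0.5·0.2370²)·9.7613] / (0.2370·√9.7613)
   = [0.267554 + 0.934981] / 0.740461 = 1.624035
d₂ = d₁ − σ√T = 1.624035 − 0.740461 = 0.883574
risk-neutral PD = N(−d₂) = N(-0.883574) = 0.188463

PD=0.1885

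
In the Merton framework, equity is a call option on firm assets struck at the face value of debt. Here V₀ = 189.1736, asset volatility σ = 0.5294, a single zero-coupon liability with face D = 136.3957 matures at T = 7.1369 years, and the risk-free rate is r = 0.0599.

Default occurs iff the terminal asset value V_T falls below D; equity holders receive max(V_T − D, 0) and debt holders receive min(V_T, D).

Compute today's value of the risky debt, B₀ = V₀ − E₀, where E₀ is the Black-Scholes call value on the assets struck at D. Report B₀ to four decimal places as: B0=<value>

B0=58.6546

d₁ = [ln(V₀/D) + (r + σ²/2)T] / (σ√T)
   = [ln(189.1736/136.3957) + (0.0599 + 0.5·0.5294²)·7.1369] / (0.5294·√7.1369)
   = [0.327105 + 1.427610] / 1.414291 = 1.240703
d₂ = d₁ − σ√T = 1.240703 − 1.414291 = -0.173588
N(d₁) = 0.892642,  N(d₂) = 0.431095,  e^(−rT) = 0.652137
E₀ = V₀·N(d₁) − D·e^(−rT)·N(d₂)
   = 189.1736·0.892642 − 136.3957·0.652137·0.431095 = 130.519034
B₀ = V₀ − E₀ = 189.1736 − 130.519034 = 58.654566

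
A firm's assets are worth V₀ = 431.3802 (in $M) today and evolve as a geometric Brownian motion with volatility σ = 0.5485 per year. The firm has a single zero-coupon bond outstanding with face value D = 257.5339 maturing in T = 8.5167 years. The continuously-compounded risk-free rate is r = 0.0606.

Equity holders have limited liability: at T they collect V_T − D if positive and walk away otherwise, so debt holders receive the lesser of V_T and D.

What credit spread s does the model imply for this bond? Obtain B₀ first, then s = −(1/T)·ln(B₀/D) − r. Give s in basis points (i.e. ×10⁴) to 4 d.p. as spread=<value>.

d₁ = [ln(V₀/D) + (r + σ²/2)T] / (σ√T)
   = [ln(431.3802/257.5339) + (0.0606 + 0.5·0.5485²)·8.5167] / (0.5485·√8.5167)
   = [0.515838 + 1.797246] / 1.600709 = 1.445038
d₂ = d₁ − σ√T = 1.445038 − 1.600709 = -0.155671
N(d₁) = 0.925776,  N(d₂) = 0.438146,  e^(−rT) = 0.596837
E₀ = V₀·N(d₁) − D·e^(−rT)·N(d₂)
   = 431.3802·0.925776 − 257.5339·0.596837·0.438146 = 332.016049
B₀ = V₀ − E₀ = 431.3802 − 332.016049 = 99.364151
spread = −(1/T)·ln(B₀/D) − r = −(1/8.5167)·ln(99.364151/257.5339) − 0.0606 = 0.05122265
in basis points: 0.05122265 × 10⁴ = 512.2265 bp

spread=512.2265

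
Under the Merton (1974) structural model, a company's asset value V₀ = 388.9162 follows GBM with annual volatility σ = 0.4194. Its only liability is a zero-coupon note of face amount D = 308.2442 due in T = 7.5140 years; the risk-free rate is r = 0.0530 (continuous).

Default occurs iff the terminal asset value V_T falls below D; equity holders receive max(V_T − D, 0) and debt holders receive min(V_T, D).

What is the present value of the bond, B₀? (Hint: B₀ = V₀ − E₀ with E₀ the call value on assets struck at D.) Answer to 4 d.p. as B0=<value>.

B0=152.1315

d₁ = [ln(V₀/D) + (r + σ²/2)T] / (σ√T)
   = [ln(388.9162/308.2442) + (0.0530 + 0.5·0.4194²)·7.5140] / (0.4194·√7.5140)
   = [0.232472 + 1.059085] / 1.149646 = 1.123438
d₂ = d₁ − σ√T = 1.123438 − 1.149646 = -0.026207
N(d₁) = 0.869374,  N(d₂) = 0.489546,  e^(−rT) = 0.671500
E₀ = V₀·N(d₁) − D·e^(−rT)·N(d₂)
   = 388.9162·0.869374 − 308.2442·0.671500·0.489546 = 236.784676
B₀ = V₀ − E₀ = 388.9162 − 236.784676 = 152.131524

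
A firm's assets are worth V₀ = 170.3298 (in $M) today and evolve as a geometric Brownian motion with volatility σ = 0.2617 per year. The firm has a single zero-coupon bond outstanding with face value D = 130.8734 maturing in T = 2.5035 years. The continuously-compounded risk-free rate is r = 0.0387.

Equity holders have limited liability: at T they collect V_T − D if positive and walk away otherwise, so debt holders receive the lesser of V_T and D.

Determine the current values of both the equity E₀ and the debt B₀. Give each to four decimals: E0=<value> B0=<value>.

d₁ = [ln(V₀/D) + (r + σ²/2)T] / (σ√T)
   = [ln(170.3298/130.8734) + (0.0387 + 0.5·0.2617²)·2.5035] / (0.2617·√2.5035)
   = [0.263506 + 0.182614] / 0.414074 = 1.077393
d₂ = d₁ − σ√T = 1.077393 − 0.414074 = 0.663320
N(d₁) = 0.859348,  N(d₂) = 0.746437,  e^(−rT) = 0.907660
E₀ = V₀·N(d₁) − D·e^(−rT)·N(d₂)
   = 170.3298·0.859348 − 130.8734·0.907660·0.746437 = 57.704344
B₀ = V₀ − E₀ = 170.3298 − 57.704344 = 112.625456

E0=57.7043 B0=112.6255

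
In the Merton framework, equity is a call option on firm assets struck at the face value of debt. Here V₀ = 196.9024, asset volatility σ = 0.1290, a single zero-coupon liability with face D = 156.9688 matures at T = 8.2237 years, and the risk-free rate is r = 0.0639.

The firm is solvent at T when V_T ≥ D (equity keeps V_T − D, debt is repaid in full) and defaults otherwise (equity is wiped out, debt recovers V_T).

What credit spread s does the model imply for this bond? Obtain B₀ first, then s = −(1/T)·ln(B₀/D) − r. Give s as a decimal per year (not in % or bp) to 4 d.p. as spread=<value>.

d₁ = [ln(V₀/D) + (r + σ²/2)T] / (σ√T)
   = [ln(196.9024/156.9688) + (0.0639 + 0.5·0.1290²)·8.2237] / (0.1290·√8.2237)
   = [0.226661 + 0.593920] / 0.369933 = 2.218186
d₂ = d₁ − σ√T = 2.218186 − 0.369933 = 1.848253
N(d₁) = 0.986729,  N(d₂) = 0.967717,  e^(−rT) = 0.591263
E₀ = V₀·N(d₁) − D·e^(−rT)·N(d₂)
   = 196.9024·0.986729 − 156.9688·0.591263·0.967717 = 104.475627
B₀ = V₀ − E₀ = 196.9024 − 104.475627 = 92.426773
spread = −(1/T)·ln(B₀/D) − r = −(1/8.2237)·ln(92.426773/156.9688) − 0.0639 = 0.00050293

spread=0.0005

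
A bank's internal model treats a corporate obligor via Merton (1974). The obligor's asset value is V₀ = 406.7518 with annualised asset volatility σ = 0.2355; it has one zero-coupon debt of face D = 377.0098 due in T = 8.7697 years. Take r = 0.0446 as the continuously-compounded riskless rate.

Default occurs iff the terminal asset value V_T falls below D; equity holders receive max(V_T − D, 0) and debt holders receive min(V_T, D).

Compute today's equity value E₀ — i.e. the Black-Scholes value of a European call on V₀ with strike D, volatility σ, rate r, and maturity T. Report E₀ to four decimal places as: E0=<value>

E0=184.4291

d₁ = [ln(V₀/D) + (r + σ²/2)T] / (σ√T)
   = [ln(406.7518/377.0098) + (0.0446 + 0.5·0.2355²)·8.7697] / (0.2355·√8.7697)
   = [0.075932 + 0.634313] / 0.697402 = 1.018416
d₂ = d₁ − σ√T = 1.018416 − 0.697402 = 0.321014
N(d₁) = 0.845760,  N(d₂) = 0.625900,  e^(−rT) = 0.676293
E₀ = V₀·N(d₁) − D·e^(−rT)·N(d₂)
   = 406.7518·0.845760 − 377.0098·0.676293·0.625900 = 184.429136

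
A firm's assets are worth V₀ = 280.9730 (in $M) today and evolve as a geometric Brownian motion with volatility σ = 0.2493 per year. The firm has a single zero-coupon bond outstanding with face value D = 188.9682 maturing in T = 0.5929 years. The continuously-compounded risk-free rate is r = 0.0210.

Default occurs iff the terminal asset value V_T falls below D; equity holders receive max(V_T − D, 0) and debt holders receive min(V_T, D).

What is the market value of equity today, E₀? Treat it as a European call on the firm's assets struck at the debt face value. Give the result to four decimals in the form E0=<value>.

E0=94.6027

d₁ = [ln(V₀/D) + (r + σ²/2)T] / (σ√T)
   = [ln(280.9730/188.9682) + (0.0210 + 0.5·0.2493²)·0.5929] / (0.2493·√0.5929)
   = [0.396680 + 0.030875] / 0.191961 = 2.227303
d₂ = d₁ − σ√T = 2.227303 − 0.191961 = 2.035342
N(d₁) = 0.987036,  N(d₂) = 0.979092,  e^(−rT) = 0.987626
E₀ = V₀·N(d₁) − D·e^(−rT)·N(d₂)
   = 280.9730·0.987036 − 188.9682·0.987626·0.979092 = 94.602743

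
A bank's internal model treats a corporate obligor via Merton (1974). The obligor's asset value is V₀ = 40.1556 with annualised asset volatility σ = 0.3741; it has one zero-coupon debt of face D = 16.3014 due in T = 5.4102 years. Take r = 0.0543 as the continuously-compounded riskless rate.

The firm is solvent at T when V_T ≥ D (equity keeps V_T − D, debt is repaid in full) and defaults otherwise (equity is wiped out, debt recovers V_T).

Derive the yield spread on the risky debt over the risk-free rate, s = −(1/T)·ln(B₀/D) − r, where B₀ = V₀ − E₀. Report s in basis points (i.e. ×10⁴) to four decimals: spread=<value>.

spread=109.4615

d₁ = [ln(V₀/D) + (r + σ²/2)T] / (σ√T)
   = [ln(40.1556/16.3014) + (0.0543 + 0.5·0.3741²)·5.4102] / (0.3741·√5.4102)
   = [0.901511 + 0.672355] / 0.870150 = 1.808728
d₂ = d₁ − σ√T = 1.808728 − 0.870150 = 0.938578
N(d₁) = 0.964753,  N(d₂) = 0.826026,  e^(−rT) = 0.745445
E₀ = V₀·N(d₁) − D·e^(−rT)·N(d₂)
   = 40.1556·0.964753 − 16.3014·0.745445·0.826026 = 28.702547
B₀ = V₀ − E₀ = 40.1556 − 28.702547 = 11.453053
spread = −(1/T)·ln(B₀/D) − r = −(1/5.4102)·ln(11.453053/16.3014) − 0.0543 = 0.01094615
in basis points: 0.01094615 × 10⁴ = 109.4615 bp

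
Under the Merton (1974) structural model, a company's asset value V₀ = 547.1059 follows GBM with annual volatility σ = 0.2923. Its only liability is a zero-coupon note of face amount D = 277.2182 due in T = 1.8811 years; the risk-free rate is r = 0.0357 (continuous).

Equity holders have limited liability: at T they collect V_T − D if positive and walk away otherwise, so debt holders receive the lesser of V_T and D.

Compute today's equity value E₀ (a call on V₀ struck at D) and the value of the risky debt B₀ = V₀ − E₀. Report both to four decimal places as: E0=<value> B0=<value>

d₁ = [ln(V₀/D) + (r + σ²/2)T] / (σ√T)
   = [ln(547.1059/277.2182) + (0.0357 + 0.5·0.2923²)·1.8811] / (0.2923·√1.8811)
   = [0.679837 + 0.147515] / 0.400899 = 2.063744
d₂ = d₁ − σ√T = 2.063744 − 0.400899 = 1.662846
N(d₁) = 0.980479,  N(d₂) = 0.951828,  e^(−rT) = 0.935050
E₀ = V₀·N(d₁) − D·e^(−rT)·N(d₂)
   = 547.1059·0.980479 − 277.2182·0.935050·0.951828 = 289.699696
B₀ = V₀ − E₀ = 547.1059 − 289.699696 = 257.406204

E0=289.6997 B0=257.4062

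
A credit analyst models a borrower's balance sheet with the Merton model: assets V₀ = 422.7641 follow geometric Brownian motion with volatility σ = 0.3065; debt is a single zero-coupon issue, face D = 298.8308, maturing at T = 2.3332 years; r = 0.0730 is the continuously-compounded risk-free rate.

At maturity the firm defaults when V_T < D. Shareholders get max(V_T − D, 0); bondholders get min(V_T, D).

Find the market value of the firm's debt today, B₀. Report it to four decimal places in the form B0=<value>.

d₁ = [ln(V₀/D) + (r + σ²/2)T] / (σ√T)
   = [ln(422.7641/298.8308) + (0.0730 + 0.5·0.3065²)·2.3332] / (0.3065·√2.3332)
   = [0.346937 + 0.279917] / 0.468173 = 1.338935
d₂ = d₁ − σ√T = 1.338935 − 0.468173 = 0.870762
N(d₁) = 0.909704,  N(d₂) = 0.808058,  e^(−rT) = 0.843392
E₀ = V₀·N(d₁) − D·e^(−rT)·N(d₂)
   = 422.7641·0.909704 − 298.8308·0.843392·0.808058 = 180.934211
B₀ = V₀ − E₀ = 422.7641 − 180.934211 = 241.829889

B0=241.8299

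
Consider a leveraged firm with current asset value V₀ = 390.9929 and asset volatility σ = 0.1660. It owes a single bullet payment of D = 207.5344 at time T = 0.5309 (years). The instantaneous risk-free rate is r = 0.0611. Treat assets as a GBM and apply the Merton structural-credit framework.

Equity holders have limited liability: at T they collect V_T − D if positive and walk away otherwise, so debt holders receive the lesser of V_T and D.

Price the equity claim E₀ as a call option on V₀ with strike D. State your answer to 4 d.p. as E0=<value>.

E0=190.0825

d₁ = [ln(V₀/D) + (r + σ²/2)T] / (σ√T)
   = [ln(390.9929/207.5344) + (0.0611 + 0.5·0.1660²)·0.5309] / (0.1660·√0.5309)
   = [0.633392 + 0.039753] / 0.120952 = 5.565372
d₂ = d₁ − σ√T = 5.565372 − 0.120952 = 5.444419
N(d₁) = 1.000000,  N(d₂) = 1.000000,  e^(−rT) = 0.968082
E₀ = V₀·N(d₁) − D·e^(−rT)·N(d₂)
   = 390.9929·1.000000 − 207.5344·0.968082·1.000000 = 190.082484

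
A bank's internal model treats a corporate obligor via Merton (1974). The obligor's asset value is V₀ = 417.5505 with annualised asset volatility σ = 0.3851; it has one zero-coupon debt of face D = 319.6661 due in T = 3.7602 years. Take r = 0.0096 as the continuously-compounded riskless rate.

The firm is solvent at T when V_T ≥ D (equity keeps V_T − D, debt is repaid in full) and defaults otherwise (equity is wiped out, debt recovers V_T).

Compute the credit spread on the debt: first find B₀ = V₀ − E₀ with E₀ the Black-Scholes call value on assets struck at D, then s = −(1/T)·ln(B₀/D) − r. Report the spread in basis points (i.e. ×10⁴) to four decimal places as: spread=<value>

spread=566.7509

d₁ = [ln(V₀/D) + (r + σ²/2)T] / (σ√T)
   = [ln(417.5505/319.6661) + (0.0096 + 0.5·0.3851²)·3.7602] / (0.3851·√3.7602)
   = [0.267128 + 0.314921] / 0.746756 = 0.779436
d₂ = d₁ − σ√T = 0.779436 − 0.746756 = 0.032680
N(d₁) = 0.782139,  N(d₂) = 0.513035,  e^(−rT) = 0.964546
E₀ = V₀·N(d₁) − D·e^(−rT)·N(d₂)
   = 417.5505·0.782139 − 319.6661·0.964546·0.513035 = 168.396941
B₀ = V₀ − E₀ = 417.5505 − 168.396941 = 249.153559
spread = −(1/T)·ln(B₀/D) − r = −(1/3.7602)·ln(249.153559/319.6661) − 0.0096 = 0.05667509
in basis points: 0.05667509 × 10⁴ = 566.7509 bp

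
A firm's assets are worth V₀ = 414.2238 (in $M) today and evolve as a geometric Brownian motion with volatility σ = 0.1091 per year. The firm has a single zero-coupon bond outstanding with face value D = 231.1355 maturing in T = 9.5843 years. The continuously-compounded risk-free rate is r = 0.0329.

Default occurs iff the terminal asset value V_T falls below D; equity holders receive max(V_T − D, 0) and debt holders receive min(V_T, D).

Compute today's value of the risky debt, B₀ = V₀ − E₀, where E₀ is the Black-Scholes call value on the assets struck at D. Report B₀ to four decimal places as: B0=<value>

B0=168.5194

d₁ = [ln(V₀/D) + (r + σ²/2)T] / (σ√T)
   = [ln(414.2238/231.1355) + (0.0329 + 0.5·0.1091²)·9.5843] / (0.1091·√9.5843)
   = [0.583402 + 0.372364] / 0.337757 = 2.829740
d₂ = d₁ − σ√T = 2.829740 − 0.337757 = 2.491983
N(d₁) = 0.997671,  N(d₂) = 0.993648,  e^(−rT) = 0.729553
E₀ = V₀·N(d₁) − D·e^(−rT)·N(d₂)
   = 414.2238·0.997671 − 231.1355·0.729553·0.993648 = 245.704434
B₀ = V₀ − E₀ = 414.2238 − 245.704434 = 168.519366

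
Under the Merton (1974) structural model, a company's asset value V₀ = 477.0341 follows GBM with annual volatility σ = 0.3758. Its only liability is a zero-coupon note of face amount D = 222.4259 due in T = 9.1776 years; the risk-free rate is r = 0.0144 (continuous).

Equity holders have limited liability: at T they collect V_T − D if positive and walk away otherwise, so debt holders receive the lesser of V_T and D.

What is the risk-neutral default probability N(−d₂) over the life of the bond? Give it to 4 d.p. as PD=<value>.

PD=0.4141

d₁ = [ln(V₀/D) + (r + σ²/2)T] / (σ√T)
   = [ln(477.0341/222.4259) + (0.0144 + 0.5·0.3758²)·9.1776] / (0.3758·√9.1776)
   = [0.762994 + 0.780214] / 1.138469 = 1.355511
d₂ = d₁ − σ√T = 1.355511 − 1.138469 = 0.217042
risk-neutral PD = N(−d₂) = N(-0.217042) = 0.414088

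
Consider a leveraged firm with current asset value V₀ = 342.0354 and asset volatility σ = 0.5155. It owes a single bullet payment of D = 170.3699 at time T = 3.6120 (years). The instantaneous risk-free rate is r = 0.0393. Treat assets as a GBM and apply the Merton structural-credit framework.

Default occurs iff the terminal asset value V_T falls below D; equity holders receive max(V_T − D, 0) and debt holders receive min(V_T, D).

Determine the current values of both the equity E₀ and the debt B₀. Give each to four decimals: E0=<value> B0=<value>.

E0=216.5035 B0=125.5319

d₁ = [ln(V₀/D) + (r + σ²/2)T] / (σ√T)
   = [ln(342.0354/170.3699) + (0.0393 + 0.5·0.5155²)·3.6120] / (0.5155·√3.6120)
   = [0.696942 + 0.621878] / 0.979721 = 1.346118
d₂ = d₁ − σ√T = 1.346118 − 0.979721 = 0.366397
N(d₁) = 0.910868,  N(d₂) = 0.642966,  e^(−rT) = 0.867663
E₀ = V₀·N(d₁) − D·e^(−rT)·N(d₂)
   = 342.0354·0.910868 − 170.3699·0.867663·0.642966 = 216.503486
B₀ = V₀ − E₀ = 342.0354 − 216.503486 = 125.531914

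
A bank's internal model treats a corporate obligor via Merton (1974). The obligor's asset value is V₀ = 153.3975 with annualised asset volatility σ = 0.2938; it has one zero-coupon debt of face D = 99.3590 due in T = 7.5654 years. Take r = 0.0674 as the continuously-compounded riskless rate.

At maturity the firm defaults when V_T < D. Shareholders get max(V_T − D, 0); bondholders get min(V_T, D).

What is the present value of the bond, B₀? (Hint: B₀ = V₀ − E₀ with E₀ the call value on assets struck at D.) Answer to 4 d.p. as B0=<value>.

B0=55.2889

d₁ = [ln(V₀/D) + (r + σ²/2)T] / (σ√T)
   = [ln(153.3975/99.3590) + (0.0674 + 0.5·0.2938²)·7.5654] / (0.2938·√7.5654)
   = [0.434293 + 0.836425] / 0.808105 = 1.572466
d₂ = d₁ − σ√T = 1.572466 − 0.808105 = 0.764361
N(d₁) = 0.942079,  N(d₂) = 0.777674,  e^(−rT) = 0.600551
E₀ = V₀·N(d₁) − D·e^(−rT)·N(d₂)
   = 153.3975·0.942079 − 99.3590·0.600551·0.777674 = 98.108616
B₀ = V₀ − E₀ = 153.3975 − 98.108616 = 55.288884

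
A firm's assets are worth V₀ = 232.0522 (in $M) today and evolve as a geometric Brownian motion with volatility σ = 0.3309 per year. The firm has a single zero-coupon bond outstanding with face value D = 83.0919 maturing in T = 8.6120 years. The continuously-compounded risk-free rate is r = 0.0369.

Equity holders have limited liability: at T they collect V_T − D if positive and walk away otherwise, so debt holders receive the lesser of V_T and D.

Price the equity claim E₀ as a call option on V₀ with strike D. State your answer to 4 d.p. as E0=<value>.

E0=175.5949

d₁ = [ln(V₀/D) + (r + σ²/2)T] / (σ√T)
   = [ln(232.0522/83.0919) + (0.0369 + 0.5·0.3309²)·8.6120] / (0.3309·√8.6120)
   = [1.027015 + 0.789267] / 0.971066 = 1.870401
d₂ = d₁ − σ√T = 1.870401 − 0.971066 = 0.899335
N(d₁) = 0.969286,  N(d₂) = 0.815763,  e^(−rT) = 0.727761
E₀ = V₀·N(d₁) − D·e^(−rT)·N(d₂)
   = 232.0522·0.969286 − 83.0919·0.727761·0.815763 = 175.594910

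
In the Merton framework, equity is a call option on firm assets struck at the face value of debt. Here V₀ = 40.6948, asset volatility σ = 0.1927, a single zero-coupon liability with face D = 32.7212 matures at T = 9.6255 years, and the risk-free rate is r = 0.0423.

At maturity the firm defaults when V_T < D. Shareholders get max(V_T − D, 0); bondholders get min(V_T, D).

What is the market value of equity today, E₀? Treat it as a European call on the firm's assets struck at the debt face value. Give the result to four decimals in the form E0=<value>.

E0=20.2371

d₁ = [ln(V₀/D) + (r + σ²/2)T] / (σ√T)
   = [ln(40.6948/32.7212) + (0.0423 + 0.5·0.1927²)·9.6255] / (0.1927·√9.6255)
   = [0.218077 + 0.585872] / 0.597852 = 1.344730
d₂ = d₁ − σ√T = 1.344730 − 0.597852 = 0.746879
N(d₁) = 0.910644,  N(d₂) = 0.772432,  e^(−rT) = 0.665539
E₀ = V₀·N(d₁) − D·e^(−rT)·N(d₂)
   = 40.6948·0.910644 − 32.7212·0.665539·0.772432 = 20.237054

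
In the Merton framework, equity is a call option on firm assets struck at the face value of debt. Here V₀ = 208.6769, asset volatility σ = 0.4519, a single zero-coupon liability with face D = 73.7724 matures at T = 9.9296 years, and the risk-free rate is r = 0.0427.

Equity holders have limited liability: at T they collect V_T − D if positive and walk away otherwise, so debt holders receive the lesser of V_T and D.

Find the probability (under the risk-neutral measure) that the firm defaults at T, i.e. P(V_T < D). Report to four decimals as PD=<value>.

d₁ = [ln(V₀/D) + (r + σ²/2)T] / (σ√T)
   = [ln(208.6769/73.7724) + (0.0427 + 0.5·0.4519²)·9.9296] / (0.4519·√9.9296)
   = [1.039802 + 1.437874] / 1.423994 = 1.739948
d₂ = d₁ − σ√T = 1.739948 − 1.423994 = 0.315954
risk-neutral PD = N(−d₂) = N(-0.315954) = 0.376019

PD=0.3760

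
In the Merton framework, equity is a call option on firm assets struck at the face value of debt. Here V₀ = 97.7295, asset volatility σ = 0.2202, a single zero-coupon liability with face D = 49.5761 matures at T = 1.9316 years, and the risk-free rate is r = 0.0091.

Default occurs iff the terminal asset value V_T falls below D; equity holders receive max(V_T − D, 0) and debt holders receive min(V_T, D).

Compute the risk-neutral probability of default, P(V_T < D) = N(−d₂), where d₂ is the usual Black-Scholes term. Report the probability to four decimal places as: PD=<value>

d₁ = [ln(V₀/D) + (r + σ²/2)T] / (σ√T)
   = [ln(97.7295/49.5761) + (0.0091 + 0.5·0.2202²)·1.9316] / (0.2202·√1.9316)
   = [0.678695 + 0.064407] / 0.306038 = 2.428133
d₂ = d₁ − σ√T = 2.428133 − 0.306038 = 2.122095
risk-neutral PD = N(−d₂) = N(-2.122095) = 0.016915

PD=0.0169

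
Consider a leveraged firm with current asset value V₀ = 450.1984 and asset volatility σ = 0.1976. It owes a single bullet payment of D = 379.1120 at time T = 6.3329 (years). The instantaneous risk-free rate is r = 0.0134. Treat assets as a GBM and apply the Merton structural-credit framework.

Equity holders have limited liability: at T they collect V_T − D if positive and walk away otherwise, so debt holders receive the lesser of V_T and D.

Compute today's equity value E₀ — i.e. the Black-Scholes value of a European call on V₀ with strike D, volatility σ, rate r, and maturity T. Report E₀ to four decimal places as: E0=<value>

E0=139.3005

d₁ = [ln(V₀/D) + (r + σ²/2)T] / (σ√T)
   = [ln(450.1984/379.1120) + (0.0134 + 0.5·0.1976²)·6.3329] / (0.1976·√6.3329)
   = [0.171857 + 0.208497] / 0.497265 = 0.764891
d₂ = d₁ − σ√T = 0.764891 − 0.497265 = 0.267626
N(d₁) = 0.777832,  N(d₂) = 0.605506,  e^(−rT) = 0.918640
E₀ = V₀·N(d₁) − D·e^(−rT)·N(d₂)
   = 450.1984·0.777832 − 379.1120·0.918640·0.605506 = 139.300488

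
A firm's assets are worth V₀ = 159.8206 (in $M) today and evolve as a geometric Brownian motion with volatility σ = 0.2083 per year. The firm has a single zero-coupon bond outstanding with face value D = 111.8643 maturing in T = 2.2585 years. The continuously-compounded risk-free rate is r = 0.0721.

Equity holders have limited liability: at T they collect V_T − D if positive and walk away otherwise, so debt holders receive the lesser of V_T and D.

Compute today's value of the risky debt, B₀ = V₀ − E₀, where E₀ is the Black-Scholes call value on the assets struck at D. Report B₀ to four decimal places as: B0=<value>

B0=94.2838

d₁ = [ln(V₀/D) + (r + σ²/2)T] / (σ√T)
   = [ln(159.8206/111.8643) + (0.0721 + 0.5·0.2083²)·2.2585] / (0.2083·√2.2585)
   = [0.356765 + 0.211835] / 0.313040 = 1.816384
d₂ = d₁ − σ√T = 1.816384 − 0.313040 = 1.503344
N(d₁) = 0.965344,  N(d₂) = 0.933625,  e^(−rT) = 0.849729
E₀ = V₀·N(d₁) − D·e^(−rT)·N(d₂)
   = 159.8206·0.965344 − 111.8643·0.849729·0.933625 = 65.536807
B₀ = V₀ − E₀ = 159.8206 − 65.536807 = 94.283793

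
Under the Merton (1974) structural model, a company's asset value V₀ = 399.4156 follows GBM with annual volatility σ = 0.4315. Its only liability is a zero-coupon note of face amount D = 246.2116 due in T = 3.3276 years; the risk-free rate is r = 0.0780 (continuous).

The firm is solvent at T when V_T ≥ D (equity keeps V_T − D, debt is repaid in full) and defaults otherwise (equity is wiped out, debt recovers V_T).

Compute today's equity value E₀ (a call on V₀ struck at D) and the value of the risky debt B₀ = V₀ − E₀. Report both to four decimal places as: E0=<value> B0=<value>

d₁ = [ln(V₀/D) + (r + σ²/2)T] / (σ√T)
   = [ln(399.4156/246.2116) + (0.0780 + 0.5·0.4315²)·3.3276] / (0.4315·√3.3276)
   = [0.483811 + 0.569339] / 0.787130 = 1.337963
d₂ = d₁ − σ√T = 1.337963 − 0.787130 = 0.550833
N(d₁) = 0.909546,  N(d₂) = 0.709126,  e^(−rT) = 0.771396
E₀ = V₀·N(d₁) − D·e^(−rT)·N(d₂)
   = 399.4156·0.909546 − 246.2116·0.771396·0.709126 = 228.604760
B₀ = V₀ − E₀ = 399.4156 − 228.604760 = 170.810840

E0=228.6048 B0=170.8108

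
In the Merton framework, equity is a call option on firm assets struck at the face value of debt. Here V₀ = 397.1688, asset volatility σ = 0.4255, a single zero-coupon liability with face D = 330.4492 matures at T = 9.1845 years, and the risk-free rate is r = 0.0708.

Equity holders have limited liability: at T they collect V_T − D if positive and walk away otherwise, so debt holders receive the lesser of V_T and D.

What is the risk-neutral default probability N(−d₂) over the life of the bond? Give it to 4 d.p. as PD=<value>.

d₁ = [ln(V₀/D) + (r + σ²/2)T] / (σ√T)
   = [ln(397.1688/330.4492) + (0.0708 + 0.5·0.4255²)·9.1845] / (0.4255·√9.1845)
   = [0.183908 + 1.481691] / 1.289518 = 1.291645
d₂ = d₁ − σ√T = 1.291645 − 1.289518 = 0.002127
risk-neutral PD = N(−d₂) = N(-0.002127) = 0.499151

PD=0.4992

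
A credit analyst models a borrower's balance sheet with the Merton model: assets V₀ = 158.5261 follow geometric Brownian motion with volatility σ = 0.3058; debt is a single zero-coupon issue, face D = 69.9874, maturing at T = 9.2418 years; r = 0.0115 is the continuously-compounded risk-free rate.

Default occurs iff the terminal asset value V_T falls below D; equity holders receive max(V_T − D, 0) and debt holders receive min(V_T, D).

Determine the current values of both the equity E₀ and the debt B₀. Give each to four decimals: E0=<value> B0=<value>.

E0=102.9076 B0=55.6185

d₁ = [ln(V₀/D) + (r + σ²/2)T] / (σ√T)
   = [ln(158.5261/69.9874) + (0.0115 + 0.5·0.3058²)·9.2418] / (0.3058·√9.2418)
   = [0.817604 + 0.538398] / 0.929642 = 1.458628
d₂ = d₁ − σ√T = 1.458628 − 0.929642 = 0.528986
N(d₁) = 0.927666,  N(d₂) = 0.701592,  e^(−rT) = 0.899172
E₀ = V₀·N(d₁) − D·e^(−rT)·N(d₂)
   = 158.5261·0.927666 − 69.9874·0.899172·0.701592 = 102.907592
B₀ = V₀ − E₀ = 158.5261 − 102.907592 = 55.618508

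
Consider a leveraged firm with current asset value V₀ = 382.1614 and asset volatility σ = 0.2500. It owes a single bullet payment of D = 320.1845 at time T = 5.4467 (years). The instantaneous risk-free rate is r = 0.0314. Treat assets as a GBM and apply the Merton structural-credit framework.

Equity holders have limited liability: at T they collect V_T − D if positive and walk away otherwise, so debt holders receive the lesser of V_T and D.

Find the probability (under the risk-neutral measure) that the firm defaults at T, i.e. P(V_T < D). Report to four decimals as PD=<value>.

d₁ = [ln(V₀/D) + (r + σ²/2)T] / (σ√T)
   = [ln(382.1614/320.1845) + (0.0314 + 0.5·0.2500²)·5.4467] / (0.2500·√5.4467)
   = [0.176946 + 0.341236] / 0.583454 = 0.888127
d₂ = d₁ − σ√T = 0.888127 − 0.583454 = 0.304673
risk-neutral PD = N(−d₂) = N(-0.304673) = 0.380308

PD=0.3803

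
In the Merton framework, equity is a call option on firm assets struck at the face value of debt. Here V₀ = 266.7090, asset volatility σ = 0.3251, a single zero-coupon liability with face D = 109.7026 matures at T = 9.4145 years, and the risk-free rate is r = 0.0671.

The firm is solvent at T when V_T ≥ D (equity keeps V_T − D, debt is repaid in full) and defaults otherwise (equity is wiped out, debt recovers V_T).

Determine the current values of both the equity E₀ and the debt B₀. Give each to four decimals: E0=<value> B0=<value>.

E0=211.5369 B0=55.1721

d₁ = [ln(V₀/D) + (r + σ²/2)T] / (σ√T)
   = [ln(266.7090/109.7026) + (0.0671 + 0.5·0.3251²)·9.4145] / (0.3251·√9.4145)
   = [0.888385 + 1.129222] / 0.997506 = 2.022651
d₂ = d₁ − σ√T = 2.022651 − 0.997506 = 1.025145
N(d₁) = 0.978445,  N(d₂) = 0.847353,  e^(−rT) = 0.531680
E₀ = V₀·N(d₁) − D·e^(−rT)·N(d₂)
   = 266.7090·0.978445 − 109.7026·0.531680·0.847353 = 211.536915
B₀ = V₀ − E₀ = 266.7090 − 211.536915 = 55.172085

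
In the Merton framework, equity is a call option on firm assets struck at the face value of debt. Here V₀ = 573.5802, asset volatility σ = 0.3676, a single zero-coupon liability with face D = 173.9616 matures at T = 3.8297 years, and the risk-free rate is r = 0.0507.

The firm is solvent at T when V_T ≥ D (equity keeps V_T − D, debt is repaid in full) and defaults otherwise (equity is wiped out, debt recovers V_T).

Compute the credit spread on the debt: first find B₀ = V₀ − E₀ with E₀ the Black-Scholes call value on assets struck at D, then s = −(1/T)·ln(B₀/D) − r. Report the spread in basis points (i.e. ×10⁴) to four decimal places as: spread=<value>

spread=36.9517

d₁ = [ln(V₀/D) + (r + σ²/2)T] / (σ√T)
   = [ln(573.5802/173.9616) + (0.0507 + 0.5·0.3676²)·3.8297] / (0.3676·√3.8297)
   = [1.193063 + 0.452919] / 0.719379 = 2.288059
d₂ = d₁ − σ√T = 2.288059 − 0.719379 = 1.568680
N(d₁) = 0.988933,  N(d₂) = 0.941639,  e^(−rT) = 0.823521
E₀ = V₀·N(d₁) − D·e^(−rT)·N(d₂)
   = 573.5802·0.988933 − 173.9616·0.823521·0.941639 = 432.332171
B₀ = V₀ − E₀ = 573.5802 − 432.332171 = 141.248029
spread = −(1/T)·ln(B₀/D) − r = −(1/3.8297)·ln(141.248029/173.9616) − 0.0507 = 0.00369517
in basis points: 0.00369517 × 10⁴ = 36.9517 bp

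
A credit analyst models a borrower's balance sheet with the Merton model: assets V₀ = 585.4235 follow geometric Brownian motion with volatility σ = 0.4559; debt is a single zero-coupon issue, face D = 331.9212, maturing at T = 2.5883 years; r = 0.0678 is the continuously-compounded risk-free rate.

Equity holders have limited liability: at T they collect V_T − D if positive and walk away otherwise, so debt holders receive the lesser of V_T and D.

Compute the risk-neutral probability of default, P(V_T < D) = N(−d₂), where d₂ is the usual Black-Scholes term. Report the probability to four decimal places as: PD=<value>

d₁ = [ln(V₀/D) + (r + σ²/2)T] / (σ√T)
   = [ln(585.4235/331.9212) + (0.0678 + 0.5·0.4559²)·2.5883] / (0.4559·√2.5883)
   = [0.567438 + 0.444469] / 0.733461 = 1.379633
d₂ = d₁ − σ√T = 1.379633 − 0.733461 = 0.646173
risk-neutral PD = N(−d₂) = N(-0.646173) = 0.259084

PD=0.2591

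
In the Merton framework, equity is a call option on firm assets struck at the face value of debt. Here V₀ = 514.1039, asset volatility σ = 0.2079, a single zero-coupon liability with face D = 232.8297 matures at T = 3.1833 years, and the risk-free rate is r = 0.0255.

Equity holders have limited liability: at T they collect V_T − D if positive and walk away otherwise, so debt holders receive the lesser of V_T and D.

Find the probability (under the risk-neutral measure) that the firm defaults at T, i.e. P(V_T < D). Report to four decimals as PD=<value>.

d₁ = [ln(V₀/D) + (r + σ²/2)T] / (σ√T)
   = [ln(514.1039/232.8297) + (0.0255 + 0.5·0.2079²)·3.1833] / (0.2079·√3.1833)
   = [0.792118 + 0.149969] / 0.370931 = 2.539790
d₂ = d₁ − σ√T = 2.539790 − 0.370931 = 2.168859
risk-neutral PD = N(−d₂) = N(-2.168859) = 0.015047

PD=0.0150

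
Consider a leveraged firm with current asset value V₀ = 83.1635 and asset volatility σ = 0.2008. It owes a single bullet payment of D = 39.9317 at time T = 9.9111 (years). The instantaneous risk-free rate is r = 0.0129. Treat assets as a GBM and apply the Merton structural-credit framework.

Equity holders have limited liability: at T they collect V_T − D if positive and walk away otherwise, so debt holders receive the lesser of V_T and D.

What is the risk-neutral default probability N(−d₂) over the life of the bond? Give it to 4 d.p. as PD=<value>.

PD=0.1476

d₁ = [ln(V₀/D) + (r + σ²/2)T] / (σ√T)
   = [ln(83.1635/39.9317) + (0.0129 + 0.5·0.2008²)·9.9111] / (0.2008·√9.9111)
   = [0.733638 + 0.327664] / 0.632157 = 1.678860
d₂ = d₁ − σ√T = 1.678860 − 0.632157 = 1.046703
risk-neutral PD = N(−d₂) = N(-1.046703) = 0.147618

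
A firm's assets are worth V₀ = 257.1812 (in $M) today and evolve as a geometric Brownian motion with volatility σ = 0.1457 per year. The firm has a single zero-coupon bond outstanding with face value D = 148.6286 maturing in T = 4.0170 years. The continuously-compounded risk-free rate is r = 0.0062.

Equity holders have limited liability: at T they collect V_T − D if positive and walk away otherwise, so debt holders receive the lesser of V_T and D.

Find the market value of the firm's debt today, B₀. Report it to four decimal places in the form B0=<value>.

d₁ = [ln(V₀/D) + (r + σ²/2)T] / (σ√T)
   = [ln(257.1812/148.6286) + (0.0062 + 0.5·0.1457²)·4.0170] / (0.1457·√4.0170)
   = [0.548330 + 0.067543] / 0.292019 = 2.109020
d₂ = d₁ − σ√T = 2.109020 − 0.292019 = 1.817002
N(d₁) = 0.982529,  N(d₂) = 0.965392,  e^(−rT) = 0.975402
E₀ = V₀·N(d₁) − D·e^(−rT)·N(d₂)
   = 257.1812·0.982529 − 148.6286·0.975402·0.965392 = 112.732495
B₀ = V₀ − E₀ = 257.1812 − 112.732495 = 144.448705

B0=144.4487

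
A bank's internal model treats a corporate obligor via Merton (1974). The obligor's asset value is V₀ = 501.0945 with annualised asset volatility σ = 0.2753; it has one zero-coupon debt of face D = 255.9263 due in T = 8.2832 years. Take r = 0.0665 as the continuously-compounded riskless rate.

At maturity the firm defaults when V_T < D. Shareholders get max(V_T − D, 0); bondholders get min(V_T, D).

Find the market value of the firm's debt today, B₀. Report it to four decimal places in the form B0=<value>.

d₁ = [ln(V₀/D) + (r + σ²/2)T] / (σ√T)
   = [ln(501.0945/255.9263) + (0.0665 + 0.5·0.2753²)·8.2832] / (0.2753·√8.2832)
   = [0.671905 + 0.864725] / 0.792329 = 1.939385
d₂ = d₁ − σ√T = 1.939385 − 0.792329 = 1.147057
N(d₁) = 0.973773,  N(d₂) = 0.874321,  e^(−rT) = 0.576470
E₀ = V₀·N(d₁) − D·e^(−rT)·N(d₂)
   = 501.0945·0.973773 − 255.9263·0.576470·0.874321 = 358.960372
B₀ = V₀ − E₀ = 501.0945 − 358.960372 = 142.134128

B0=142.1341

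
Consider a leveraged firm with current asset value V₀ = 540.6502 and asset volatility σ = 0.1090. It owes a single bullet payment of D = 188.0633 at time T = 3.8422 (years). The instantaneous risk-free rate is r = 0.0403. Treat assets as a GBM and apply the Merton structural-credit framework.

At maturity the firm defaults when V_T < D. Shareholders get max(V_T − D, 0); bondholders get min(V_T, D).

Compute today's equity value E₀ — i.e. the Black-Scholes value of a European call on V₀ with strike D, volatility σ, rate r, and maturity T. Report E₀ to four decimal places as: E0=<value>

E0=379.5643

d₁ = [ln(V₀/D) + (r + σ²/2)T] / (σ√T)
   = [ln(540.6502/188.0633) + (0.0403 + 0.5·0.1090²)·3.8422] / (0.1090·√3.8422)
   = [1.055994 + 0.177665] / 0.213657 = 5.774025
d₂ = d₁ − σ√T = 5.774025 − 0.213657 = 5.560369
N(d₁) = 1.000000,  N(d₂) = 1.000000,  e^(−rT) = 0.856552
E₀ = V₀·N(d₁) − D·e^(−rT)·N(d₂)
   = 540.6502·1.000000 − 188.0633·0.856552·1.000000 = 379.564270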